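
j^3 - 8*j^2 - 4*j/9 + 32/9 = (j - 8)*(j - 2/3)*(j + 2/3)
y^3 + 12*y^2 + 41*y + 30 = (y + 1)*(y + 5)*(y + 6)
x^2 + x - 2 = (x - 1)*(x + 2)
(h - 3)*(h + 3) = h^2 - 9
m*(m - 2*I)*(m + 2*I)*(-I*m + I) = -I*m^4 + I*m^3 - 4*I*m^2 + 4*I*m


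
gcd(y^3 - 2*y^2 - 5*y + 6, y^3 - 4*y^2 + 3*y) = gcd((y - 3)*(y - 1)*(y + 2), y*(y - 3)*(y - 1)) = y^2 - 4*y + 3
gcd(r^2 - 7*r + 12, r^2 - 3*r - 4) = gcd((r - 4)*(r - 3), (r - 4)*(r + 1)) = r - 4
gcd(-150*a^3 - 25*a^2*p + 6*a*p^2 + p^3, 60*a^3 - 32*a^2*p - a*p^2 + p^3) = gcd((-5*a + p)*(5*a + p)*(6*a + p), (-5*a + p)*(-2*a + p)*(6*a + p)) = -30*a^2 + a*p + p^2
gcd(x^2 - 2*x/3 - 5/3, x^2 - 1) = x + 1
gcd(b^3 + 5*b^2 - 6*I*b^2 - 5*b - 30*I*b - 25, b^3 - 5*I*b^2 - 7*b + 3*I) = b - I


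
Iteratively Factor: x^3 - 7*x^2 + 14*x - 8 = (x - 4)*(x^2 - 3*x + 2) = (x - 4)*(x - 2)*(x - 1)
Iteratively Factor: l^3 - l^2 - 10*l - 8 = (l + 2)*(l^2 - 3*l - 4) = (l + 1)*(l + 2)*(l - 4)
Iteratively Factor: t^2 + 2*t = (t)*(t + 2)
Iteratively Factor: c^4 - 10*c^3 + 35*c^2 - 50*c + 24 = (c - 1)*(c^3 - 9*c^2 + 26*c - 24) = (c - 4)*(c - 1)*(c^2 - 5*c + 6) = (c - 4)*(c - 3)*(c - 1)*(c - 2)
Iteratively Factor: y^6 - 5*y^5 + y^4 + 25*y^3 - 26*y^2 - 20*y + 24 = (y - 1)*(y^5 - 4*y^4 - 3*y^3 + 22*y^2 - 4*y - 24) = (y - 1)*(y + 2)*(y^4 - 6*y^3 + 9*y^2 + 4*y - 12) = (y - 2)*(y - 1)*(y + 2)*(y^3 - 4*y^2 + y + 6) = (y - 2)*(y - 1)*(y + 1)*(y + 2)*(y^2 - 5*y + 6) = (y - 3)*(y - 2)*(y - 1)*(y + 1)*(y + 2)*(y - 2)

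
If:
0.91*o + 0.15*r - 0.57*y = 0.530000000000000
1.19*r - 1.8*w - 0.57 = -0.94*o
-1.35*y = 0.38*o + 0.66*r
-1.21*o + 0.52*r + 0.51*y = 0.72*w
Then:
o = -0.02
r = 1.29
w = 0.52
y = -0.62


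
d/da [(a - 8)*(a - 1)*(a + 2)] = 3*a^2 - 14*a - 10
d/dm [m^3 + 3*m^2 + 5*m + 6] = 3*m^2 + 6*m + 5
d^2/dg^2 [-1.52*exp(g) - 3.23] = -1.52*exp(g)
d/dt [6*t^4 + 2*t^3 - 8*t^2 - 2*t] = 24*t^3 + 6*t^2 - 16*t - 2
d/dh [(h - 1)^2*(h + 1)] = (h - 1)*(3*h + 1)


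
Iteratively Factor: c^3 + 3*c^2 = (c)*(c^2 + 3*c) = c*(c + 3)*(c)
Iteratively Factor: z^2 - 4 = (z - 2)*(z + 2)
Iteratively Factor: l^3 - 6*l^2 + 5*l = (l)*(l^2 - 6*l + 5) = l*(l - 1)*(l - 5)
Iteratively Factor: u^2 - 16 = (u - 4)*(u + 4)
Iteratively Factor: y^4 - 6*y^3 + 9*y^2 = (y)*(y^3 - 6*y^2 + 9*y) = y*(y - 3)*(y^2 - 3*y) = y*(y - 3)^2*(y)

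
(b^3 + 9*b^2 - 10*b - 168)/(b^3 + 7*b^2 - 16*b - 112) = (b + 6)/(b + 4)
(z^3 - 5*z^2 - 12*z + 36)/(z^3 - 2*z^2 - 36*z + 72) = (z + 3)/(z + 6)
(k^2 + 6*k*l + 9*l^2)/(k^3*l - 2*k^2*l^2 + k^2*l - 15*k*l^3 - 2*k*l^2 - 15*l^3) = (k + 3*l)/(l*(k^2 - 5*k*l + k - 5*l))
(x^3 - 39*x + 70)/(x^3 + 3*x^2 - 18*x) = (x^3 - 39*x + 70)/(x*(x^2 + 3*x - 18))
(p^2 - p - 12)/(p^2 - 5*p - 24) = (p - 4)/(p - 8)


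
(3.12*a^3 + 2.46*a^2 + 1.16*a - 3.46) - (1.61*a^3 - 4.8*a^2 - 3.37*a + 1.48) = 1.51*a^3 + 7.26*a^2 + 4.53*a - 4.94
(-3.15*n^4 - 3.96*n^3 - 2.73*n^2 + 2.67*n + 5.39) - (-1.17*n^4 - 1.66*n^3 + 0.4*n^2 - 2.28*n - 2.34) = -1.98*n^4 - 2.3*n^3 - 3.13*n^2 + 4.95*n + 7.73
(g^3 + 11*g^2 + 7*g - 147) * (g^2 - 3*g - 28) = g^5 + 8*g^4 - 54*g^3 - 476*g^2 + 245*g + 4116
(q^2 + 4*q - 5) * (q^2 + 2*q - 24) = q^4 + 6*q^3 - 21*q^2 - 106*q + 120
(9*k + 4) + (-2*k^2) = -2*k^2 + 9*k + 4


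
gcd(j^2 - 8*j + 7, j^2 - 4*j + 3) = j - 1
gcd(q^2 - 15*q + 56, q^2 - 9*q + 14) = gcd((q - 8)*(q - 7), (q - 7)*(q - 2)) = q - 7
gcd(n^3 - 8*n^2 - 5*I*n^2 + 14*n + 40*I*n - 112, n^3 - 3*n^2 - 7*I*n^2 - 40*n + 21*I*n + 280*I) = n^2 + n*(-8 - 7*I) + 56*I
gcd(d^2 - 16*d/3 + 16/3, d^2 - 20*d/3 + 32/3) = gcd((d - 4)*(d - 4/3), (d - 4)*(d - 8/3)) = d - 4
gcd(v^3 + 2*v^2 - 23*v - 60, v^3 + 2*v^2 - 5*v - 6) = v + 3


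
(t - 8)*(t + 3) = t^2 - 5*t - 24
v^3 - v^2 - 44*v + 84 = (v - 6)*(v - 2)*(v + 7)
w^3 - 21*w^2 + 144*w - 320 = (w - 8)^2*(w - 5)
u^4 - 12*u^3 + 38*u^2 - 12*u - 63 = (u - 7)*(u - 3)^2*(u + 1)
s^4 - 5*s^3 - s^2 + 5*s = s*(s - 5)*(s - 1)*(s + 1)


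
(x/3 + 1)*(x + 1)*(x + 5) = x^3/3 + 3*x^2 + 23*x/3 + 5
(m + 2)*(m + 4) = m^2 + 6*m + 8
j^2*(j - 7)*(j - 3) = j^4 - 10*j^3 + 21*j^2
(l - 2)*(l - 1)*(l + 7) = l^3 + 4*l^2 - 19*l + 14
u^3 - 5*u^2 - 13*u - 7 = (u - 7)*(u + 1)^2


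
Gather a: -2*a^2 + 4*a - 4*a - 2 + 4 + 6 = 8 - 2*a^2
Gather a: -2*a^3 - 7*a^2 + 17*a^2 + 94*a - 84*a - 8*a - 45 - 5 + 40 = -2*a^3 + 10*a^2 + 2*a - 10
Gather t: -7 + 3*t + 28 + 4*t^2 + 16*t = 4*t^2 + 19*t + 21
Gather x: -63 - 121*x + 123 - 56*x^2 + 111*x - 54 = -56*x^2 - 10*x + 6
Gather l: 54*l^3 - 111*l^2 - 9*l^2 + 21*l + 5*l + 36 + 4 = 54*l^3 - 120*l^2 + 26*l + 40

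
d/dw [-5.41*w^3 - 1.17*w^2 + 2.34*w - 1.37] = -16.23*w^2 - 2.34*w + 2.34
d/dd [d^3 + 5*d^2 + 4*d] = 3*d^2 + 10*d + 4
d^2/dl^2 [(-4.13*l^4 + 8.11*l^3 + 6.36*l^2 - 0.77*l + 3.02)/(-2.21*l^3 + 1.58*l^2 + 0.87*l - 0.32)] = (1.13686837721616e-13*l^8 + 2.27373675443232e-13*l^7 - 82.260982*l^6 - 54.4558679999999*l^5 - 191.450214*l^4 + 217.108768*l^3 - 17.60178*l^2 - 14.7402*l - 8.499292)/(10.793861*l^9 - 23.150634*l^8 + 3.803631*l^7 + 18.97162*l^6 - 8.201613*l^5 - 4.882746*l^4 + 2.659641*l^3 + 0.241248*l^2 - 0.267264*l + 0.032768)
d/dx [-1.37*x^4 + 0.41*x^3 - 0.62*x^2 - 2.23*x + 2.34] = -5.48*x^3 + 1.23*x^2 - 1.24*x - 2.23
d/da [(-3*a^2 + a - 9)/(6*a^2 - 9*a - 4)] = (21*a^2 + 132*a - 85)/(36*a^4 - 108*a^3 + 33*a^2 + 72*a + 16)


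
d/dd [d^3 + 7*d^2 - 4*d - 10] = 3*d^2 + 14*d - 4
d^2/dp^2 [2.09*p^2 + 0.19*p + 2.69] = 4.18000000000000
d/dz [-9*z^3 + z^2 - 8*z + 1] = -27*z^2 + 2*z - 8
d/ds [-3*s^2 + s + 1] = 1 - 6*s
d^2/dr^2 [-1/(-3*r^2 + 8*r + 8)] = 2*(9*r^2 - 24*r - 4*(3*r - 4)^2 - 24)/(-3*r^2 + 8*r + 8)^3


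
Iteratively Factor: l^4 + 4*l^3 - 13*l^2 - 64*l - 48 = (l + 1)*(l^3 + 3*l^2 - 16*l - 48) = (l + 1)*(l + 4)*(l^2 - l - 12) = (l + 1)*(l + 3)*(l + 4)*(l - 4)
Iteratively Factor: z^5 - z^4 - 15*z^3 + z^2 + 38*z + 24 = (z + 1)*(z^4 - 2*z^3 - 13*z^2 + 14*z + 24) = (z + 1)*(z + 3)*(z^3 - 5*z^2 + 2*z + 8) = (z + 1)^2*(z + 3)*(z^2 - 6*z + 8) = (z - 2)*(z + 1)^2*(z + 3)*(z - 4)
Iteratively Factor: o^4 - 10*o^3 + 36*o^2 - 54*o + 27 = (o - 3)*(o^3 - 7*o^2 + 15*o - 9) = (o - 3)*(o - 1)*(o^2 - 6*o + 9) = (o - 3)^2*(o - 1)*(o - 3)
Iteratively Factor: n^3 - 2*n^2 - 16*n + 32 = (n - 4)*(n^2 + 2*n - 8) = (n - 4)*(n + 4)*(n - 2)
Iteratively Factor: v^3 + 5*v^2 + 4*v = (v)*(v^2 + 5*v + 4) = v*(v + 4)*(v + 1)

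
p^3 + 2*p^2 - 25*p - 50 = (p - 5)*(p + 2)*(p + 5)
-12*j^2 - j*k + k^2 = (-4*j + k)*(3*j + k)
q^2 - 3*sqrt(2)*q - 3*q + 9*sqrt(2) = (q - 3)*(q - 3*sqrt(2))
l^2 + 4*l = l*(l + 4)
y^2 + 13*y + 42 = (y + 6)*(y + 7)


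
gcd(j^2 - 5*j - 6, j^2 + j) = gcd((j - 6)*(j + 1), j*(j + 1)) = j + 1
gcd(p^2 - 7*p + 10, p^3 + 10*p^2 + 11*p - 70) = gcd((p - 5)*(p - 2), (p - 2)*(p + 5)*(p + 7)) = p - 2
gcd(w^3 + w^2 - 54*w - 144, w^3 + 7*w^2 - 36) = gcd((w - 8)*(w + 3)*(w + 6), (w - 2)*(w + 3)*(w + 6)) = w^2 + 9*w + 18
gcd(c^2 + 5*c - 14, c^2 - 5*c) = 1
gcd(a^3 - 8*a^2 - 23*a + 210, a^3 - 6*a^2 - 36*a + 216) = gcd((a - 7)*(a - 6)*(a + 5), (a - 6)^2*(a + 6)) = a - 6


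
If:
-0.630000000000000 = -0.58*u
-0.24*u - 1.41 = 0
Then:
No Solution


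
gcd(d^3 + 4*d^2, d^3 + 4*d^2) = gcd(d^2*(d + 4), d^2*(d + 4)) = d^3 + 4*d^2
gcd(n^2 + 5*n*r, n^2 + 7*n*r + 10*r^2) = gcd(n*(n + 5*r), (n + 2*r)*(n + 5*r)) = n + 5*r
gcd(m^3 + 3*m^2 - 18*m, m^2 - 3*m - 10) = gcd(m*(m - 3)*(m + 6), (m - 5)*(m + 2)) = 1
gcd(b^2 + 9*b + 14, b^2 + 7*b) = b + 7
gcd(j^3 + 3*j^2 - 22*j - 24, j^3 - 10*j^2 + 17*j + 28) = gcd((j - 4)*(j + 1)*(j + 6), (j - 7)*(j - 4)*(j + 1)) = j^2 - 3*j - 4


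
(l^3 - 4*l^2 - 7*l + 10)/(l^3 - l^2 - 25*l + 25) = (l + 2)/(l + 5)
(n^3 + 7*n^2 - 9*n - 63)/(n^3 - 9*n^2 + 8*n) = (n^3 + 7*n^2 - 9*n - 63)/(n*(n^2 - 9*n + 8))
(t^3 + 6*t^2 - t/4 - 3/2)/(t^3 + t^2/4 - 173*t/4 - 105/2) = (4*t^2 - 1)/(4*t^2 - 23*t - 35)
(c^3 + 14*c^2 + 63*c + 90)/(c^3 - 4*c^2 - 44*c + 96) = (c^2 + 8*c + 15)/(c^2 - 10*c + 16)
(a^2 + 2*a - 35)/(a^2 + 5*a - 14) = (a - 5)/(a - 2)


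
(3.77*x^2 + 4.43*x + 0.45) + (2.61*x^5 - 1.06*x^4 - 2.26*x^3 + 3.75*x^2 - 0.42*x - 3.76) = 2.61*x^5 - 1.06*x^4 - 2.26*x^3 + 7.52*x^2 + 4.01*x - 3.31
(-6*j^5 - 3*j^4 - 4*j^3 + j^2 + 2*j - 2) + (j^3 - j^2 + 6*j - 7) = -6*j^5 - 3*j^4 - 3*j^3 + 8*j - 9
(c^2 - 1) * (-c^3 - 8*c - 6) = -c^5 - 7*c^3 - 6*c^2 + 8*c + 6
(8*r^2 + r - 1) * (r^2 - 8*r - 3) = 8*r^4 - 63*r^3 - 33*r^2 + 5*r + 3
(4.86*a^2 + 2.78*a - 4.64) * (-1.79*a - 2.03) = -8.6994*a^3 - 14.842*a^2 + 2.6622*a + 9.4192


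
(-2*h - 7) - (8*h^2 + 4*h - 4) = -8*h^2 - 6*h - 3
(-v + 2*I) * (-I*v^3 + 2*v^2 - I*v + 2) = I*v^4 + 5*I*v^2 + 4*I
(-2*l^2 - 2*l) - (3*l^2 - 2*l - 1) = 1 - 5*l^2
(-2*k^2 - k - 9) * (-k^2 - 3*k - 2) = 2*k^4 + 7*k^3 + 16*k^2 + 29*k + 18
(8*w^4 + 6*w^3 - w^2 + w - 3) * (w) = 8*w^5 + 6*w^4 - w^3 + w^2 - 3*w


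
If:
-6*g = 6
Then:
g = -1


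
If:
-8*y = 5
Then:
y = -5/8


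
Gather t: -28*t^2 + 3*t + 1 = -28*t^2 + 3*t + 1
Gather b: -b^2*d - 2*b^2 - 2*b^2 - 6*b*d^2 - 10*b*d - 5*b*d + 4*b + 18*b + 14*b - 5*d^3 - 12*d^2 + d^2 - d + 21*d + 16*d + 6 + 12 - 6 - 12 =b^2*(-d - 4) + b*(-6*d^2 - 15*d + 36) - 5*d^3 - 11*d^2 + 36*d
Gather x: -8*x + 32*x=24*x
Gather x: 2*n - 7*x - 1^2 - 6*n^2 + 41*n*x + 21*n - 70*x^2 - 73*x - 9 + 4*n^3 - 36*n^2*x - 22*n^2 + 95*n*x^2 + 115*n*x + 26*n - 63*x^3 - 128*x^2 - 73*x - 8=4*n^3 - 28*n^2 + 49*n - 63*x^3 + x^2*(95*n - 198) + x*(-36*n^2 + 156*n - 153) - 18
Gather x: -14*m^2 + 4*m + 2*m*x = -14*m^2 + 2*m*x + 4*m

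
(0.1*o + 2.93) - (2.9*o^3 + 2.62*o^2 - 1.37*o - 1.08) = -2.9*o^3 - 2.62*o^2 + 1.47*o + 4.01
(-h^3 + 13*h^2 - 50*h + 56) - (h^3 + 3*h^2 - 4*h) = -2*h^3 + 10*h^2 - 46*h + 56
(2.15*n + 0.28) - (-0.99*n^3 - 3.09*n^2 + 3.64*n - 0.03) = 0.99*n^3 + 3.09*n^2 - 1.49*n + 0.31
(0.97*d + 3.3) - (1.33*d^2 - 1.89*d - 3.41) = -1.33*d^2 + 2.86*d + 6.71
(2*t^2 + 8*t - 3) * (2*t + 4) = 4*t^3 + 24*t^2 + 26*t - 12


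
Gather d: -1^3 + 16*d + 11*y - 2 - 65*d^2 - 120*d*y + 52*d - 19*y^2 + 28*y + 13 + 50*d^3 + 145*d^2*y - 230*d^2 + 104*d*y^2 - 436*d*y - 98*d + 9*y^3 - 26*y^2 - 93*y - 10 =50*d^3 + d^2*(145*y - 295) + d*(104*y^2 - 556*y - 30) + 9*y^3 - 45*y^2 - 54*y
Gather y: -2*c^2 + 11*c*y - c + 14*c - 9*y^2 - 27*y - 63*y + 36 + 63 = -2*c^2 + 13*c - 9*y^2 + y*(11*c - 90) + 99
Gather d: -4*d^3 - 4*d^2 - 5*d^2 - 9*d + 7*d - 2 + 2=-4*d^3 - 9*d^2 - 2*d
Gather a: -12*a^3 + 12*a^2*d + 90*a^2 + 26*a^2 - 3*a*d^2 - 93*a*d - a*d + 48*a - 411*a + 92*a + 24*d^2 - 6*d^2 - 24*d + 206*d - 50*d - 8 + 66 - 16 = -12*a^3 + a^2*(12*d + 116) + a*(-3*d^2 - 94*d - 271) + 18*d^2 + 132*d + 42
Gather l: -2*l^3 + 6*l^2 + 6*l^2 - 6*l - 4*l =-2*l^3 + 12*l^2 - 10*l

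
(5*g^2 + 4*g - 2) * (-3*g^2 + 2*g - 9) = -15*g^4 - 2*g^3 - 31*g^2 - 40*g + 18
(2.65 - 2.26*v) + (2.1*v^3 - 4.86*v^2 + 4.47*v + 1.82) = 2.1*v^3 - 4.86*v^2 + 2.21*v + 4.47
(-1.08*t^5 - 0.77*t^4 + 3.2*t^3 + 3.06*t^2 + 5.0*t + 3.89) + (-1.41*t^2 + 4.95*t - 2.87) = -1.08*t^5 - 0.77*t^4 + 3.2*t^3 + 1.65*t^2 + 9.95*t + 1.02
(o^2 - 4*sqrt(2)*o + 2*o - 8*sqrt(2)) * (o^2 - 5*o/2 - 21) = o^4 - 4*sqrt(2)*o^3 - o^3/2 - 26*o^2 + 2*sqrt(2)*o^2 - 42*o + 104*sqrt(2)*o + 168*sqrt(2)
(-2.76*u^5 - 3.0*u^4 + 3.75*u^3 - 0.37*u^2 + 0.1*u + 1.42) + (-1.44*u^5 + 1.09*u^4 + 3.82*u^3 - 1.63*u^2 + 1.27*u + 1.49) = -4.2*u^5 - 1.91*u^4 + 7.57*u^3 - 2.0*u^2 + 1.37*u + 2.91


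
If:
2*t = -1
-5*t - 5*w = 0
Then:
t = -1/2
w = 1/2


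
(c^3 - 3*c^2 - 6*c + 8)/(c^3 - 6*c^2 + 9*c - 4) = (c + 2)/(c - 1)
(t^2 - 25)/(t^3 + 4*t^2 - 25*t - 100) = 1/(t + 4)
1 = 1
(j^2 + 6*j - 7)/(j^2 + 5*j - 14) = (j - 1)/(j - 2)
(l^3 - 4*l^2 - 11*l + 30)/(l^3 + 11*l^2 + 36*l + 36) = (l^2 - 7*l + 10)/(l^2 + 8*l + 12)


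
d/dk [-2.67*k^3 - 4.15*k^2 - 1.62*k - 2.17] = -8.01*k^2 - 8.3*k - 1.62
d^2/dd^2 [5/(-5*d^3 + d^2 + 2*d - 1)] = 10*((15*d - 1)*(5*d^3 - d^2 - 2*d + 1) - (-15*d^2 + 2*d + 2)^2)/(5*d^3 - d^2 - 2*d + 1)^3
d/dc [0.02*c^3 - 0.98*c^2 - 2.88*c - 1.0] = 0.06*c^2 - 1.96*c - 2.88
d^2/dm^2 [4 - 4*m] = 0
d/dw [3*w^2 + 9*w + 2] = 6*w + 9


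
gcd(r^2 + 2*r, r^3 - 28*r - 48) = r + 2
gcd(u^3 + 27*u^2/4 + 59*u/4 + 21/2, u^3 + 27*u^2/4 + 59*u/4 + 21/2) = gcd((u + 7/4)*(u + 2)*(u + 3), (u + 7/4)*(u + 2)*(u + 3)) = u^3 + 27*u^2/4 + 59*u/4 + 21/2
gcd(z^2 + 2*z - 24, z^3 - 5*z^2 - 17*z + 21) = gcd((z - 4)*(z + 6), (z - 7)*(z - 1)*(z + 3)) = 1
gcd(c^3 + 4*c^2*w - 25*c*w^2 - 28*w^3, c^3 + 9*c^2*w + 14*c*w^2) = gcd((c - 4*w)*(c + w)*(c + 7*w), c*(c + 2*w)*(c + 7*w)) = c + 7*w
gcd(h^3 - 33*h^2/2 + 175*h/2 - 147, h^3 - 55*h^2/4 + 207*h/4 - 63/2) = h^2 - 13*h + 42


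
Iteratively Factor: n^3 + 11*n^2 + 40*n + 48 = (n + 3)*(n^2 + 8*n + 16) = (n + 3)*(n + 4)*(n + 4)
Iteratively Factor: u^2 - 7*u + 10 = (u - 5)*(u - 2)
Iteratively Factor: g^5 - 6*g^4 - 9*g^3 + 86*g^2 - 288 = (g + 3)*(g^4 - 9*g^3 + 18*g^2 + 32*g - 96) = (g - 4)*(g + 3)*(g^3 - 5*g^2 - 2*g + 24) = (g - 4)^2*(g + 3)*(g^2 - g - 6) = (g - 4)^2*(g + 2)*(g + 3)*(g - 3)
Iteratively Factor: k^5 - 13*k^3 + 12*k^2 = (k - 1)*(k^4 + k^3 - 12*k^2) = (k - 1)*(k + 4)*(k^3 - 3*k^2) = k*(k - 1)*(k + 4)*(k^2 - 3*k) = k*(k - 3)*(k - 1)*(k + 4)*(k)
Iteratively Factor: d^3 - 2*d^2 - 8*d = (d)*(d^2 - 2*d - 8) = d*(d + 2)*(d - 4)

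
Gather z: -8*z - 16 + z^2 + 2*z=z^2 - 6*z - 16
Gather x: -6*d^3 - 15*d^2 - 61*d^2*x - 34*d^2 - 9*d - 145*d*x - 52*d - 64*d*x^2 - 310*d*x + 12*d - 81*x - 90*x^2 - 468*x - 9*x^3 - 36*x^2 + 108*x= -6*d^3 - 49*d^2 - 49*d - 9*x^3 + x^2*(-64*d - 126) + x*(-61*d^2 - 455*d - 441)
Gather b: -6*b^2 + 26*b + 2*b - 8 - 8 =-6*b^2 + 28*b - 16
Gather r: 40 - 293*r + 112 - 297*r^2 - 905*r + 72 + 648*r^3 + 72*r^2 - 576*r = 648*r^3 - 225*r^2 - 1774*r + 224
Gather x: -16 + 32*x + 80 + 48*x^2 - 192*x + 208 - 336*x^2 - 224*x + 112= -288*x^2 - 384*x + 384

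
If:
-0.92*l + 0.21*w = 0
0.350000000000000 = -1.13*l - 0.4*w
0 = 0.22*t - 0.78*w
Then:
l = -0.12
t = -1.89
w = -0.53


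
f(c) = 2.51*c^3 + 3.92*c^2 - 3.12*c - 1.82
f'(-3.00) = 41.13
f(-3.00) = -24.95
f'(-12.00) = 987.12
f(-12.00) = -3737.18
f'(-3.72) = 71.92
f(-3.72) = -65.18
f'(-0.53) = -5.16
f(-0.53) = 0.56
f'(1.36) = 21.47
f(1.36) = 7.50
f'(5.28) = 248.20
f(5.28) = 460.46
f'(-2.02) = 11.77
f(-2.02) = -0.21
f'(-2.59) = 27.09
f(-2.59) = -11.05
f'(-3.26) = 51.35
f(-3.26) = -36.95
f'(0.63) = 4.81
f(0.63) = -1.60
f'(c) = 7.53*c^2 + 7.84*c - 3.12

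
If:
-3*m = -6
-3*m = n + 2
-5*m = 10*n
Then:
No Solution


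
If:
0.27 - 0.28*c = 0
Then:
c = 0.96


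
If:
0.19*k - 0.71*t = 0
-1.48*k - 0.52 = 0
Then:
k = -0.35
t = -0.09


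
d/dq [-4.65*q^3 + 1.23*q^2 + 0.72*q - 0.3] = -13.95*q^2 + 2.46*q + 0.72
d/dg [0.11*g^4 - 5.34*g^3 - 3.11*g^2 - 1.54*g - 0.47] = 0.44*g^3 - 16.02*g^2 - 6.22*g - 1.54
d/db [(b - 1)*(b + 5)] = 2*b + 4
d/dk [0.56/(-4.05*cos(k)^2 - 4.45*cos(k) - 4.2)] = -(4.536*cos(k) + 2.492)*sin(k)/(4.05*cos(k)^2 + 4.45*cos(k) + 4.2)^2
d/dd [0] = 0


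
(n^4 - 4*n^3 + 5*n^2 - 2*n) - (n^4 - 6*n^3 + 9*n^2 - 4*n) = 2*n^3 - 4*n^2 + 2*n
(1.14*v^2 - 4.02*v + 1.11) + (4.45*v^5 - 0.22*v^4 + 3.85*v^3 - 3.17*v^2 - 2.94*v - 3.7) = 4.45*v^5 - 0.22*v^4 + 3.85*v^3 - 2.03*v^2 - 6.96*v - 2.59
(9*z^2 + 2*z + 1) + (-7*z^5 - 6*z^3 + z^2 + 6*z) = -7*z^5 - 6*z^3 + 10*z^2 + 8*z + 1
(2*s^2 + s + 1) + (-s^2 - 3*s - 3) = s^2 - 2*s - 2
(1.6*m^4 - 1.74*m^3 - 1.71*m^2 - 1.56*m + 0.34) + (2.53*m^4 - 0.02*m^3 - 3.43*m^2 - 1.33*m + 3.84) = 4.13*m^4 - 1.76*m^3 - 5.14*m^2 - 2.89*m + 4.18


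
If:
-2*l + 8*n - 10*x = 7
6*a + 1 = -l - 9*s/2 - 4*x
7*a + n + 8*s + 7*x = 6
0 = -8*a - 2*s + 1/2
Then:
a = 29*x/88 - 117/704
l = -x/22 - 725/176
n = 109*x/88 - 109/704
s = 161/176 - 29*x/22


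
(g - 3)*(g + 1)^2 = g^3 - g^2 - 5*g - 3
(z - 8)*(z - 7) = z^2 - 15*z + 56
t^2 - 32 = (t - 4*sqrt(2))*(t + 4*sqrt(2))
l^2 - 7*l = l*(l - 7)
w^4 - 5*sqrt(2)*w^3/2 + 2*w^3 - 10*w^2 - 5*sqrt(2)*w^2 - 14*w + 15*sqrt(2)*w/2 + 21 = (w - 1)*(w + 3)*(w - 7*sqrt(2)/2)*(w + sqrt(2))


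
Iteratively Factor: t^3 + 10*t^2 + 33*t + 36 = (t + 4)*(t^2 + 6*t + 9) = (t + 3)*(t + 4)*(t + 3)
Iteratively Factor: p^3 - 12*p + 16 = (p - 2)*(p^2 + 2*p - 8) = (p - 2)^2*(p + 4)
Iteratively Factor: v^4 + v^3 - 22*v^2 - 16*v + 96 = (v + 4)*(v^3 - 3*v^2 - 10*v + 24) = (v - 4)*(v + 4)*(v^2 + v - 6) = (v - 4)*(v + 3)*(v + 4)*(v - 2)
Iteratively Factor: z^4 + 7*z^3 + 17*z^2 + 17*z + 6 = (z + 3)*(z^3 + 4*z^2 + 5*z + 2) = (z + 2)*(z + 3)*(z^2 + 2*z + 1) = (z + 1)*(z + 2)*(z + 3)*(z + 1)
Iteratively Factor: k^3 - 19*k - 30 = (k + 2)*(k^2 - 2*k - 15) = (k - 5)*(k + 2)*(k + 3)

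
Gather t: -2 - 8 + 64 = 54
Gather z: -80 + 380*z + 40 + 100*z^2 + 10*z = 100*z^2 + 390*z - 40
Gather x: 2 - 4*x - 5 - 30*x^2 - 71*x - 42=-30*x^2 - 75*x - 45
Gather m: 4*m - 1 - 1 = 4*m - 2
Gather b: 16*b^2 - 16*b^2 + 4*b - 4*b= 0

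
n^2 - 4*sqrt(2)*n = n*(n - 4*sqrt(2))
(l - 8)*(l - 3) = l^2 - 11*l + 24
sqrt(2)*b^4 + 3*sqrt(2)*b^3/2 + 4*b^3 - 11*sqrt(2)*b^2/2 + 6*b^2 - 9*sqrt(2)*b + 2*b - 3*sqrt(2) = (b + 1/2)*(b - sqrt(2))*(b + 3*sqrt(2))*(sqrt(2)*b + sqrt(2))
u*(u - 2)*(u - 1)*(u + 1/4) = u^4 - 11*u^3/4 + 5*u^2/4 + u/2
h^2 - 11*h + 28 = (h - 7)*(h - 4)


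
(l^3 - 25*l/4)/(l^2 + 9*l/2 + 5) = l*(2*l - 5)/(2*(l + 2))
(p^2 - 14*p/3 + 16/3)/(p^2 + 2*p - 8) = (p - 8/3)/(p + 4)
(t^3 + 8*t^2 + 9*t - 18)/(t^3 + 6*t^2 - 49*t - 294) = (t^2 + 2*t - 3)/(t^2 - 49)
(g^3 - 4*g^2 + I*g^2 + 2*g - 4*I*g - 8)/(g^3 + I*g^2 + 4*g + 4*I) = (g^2 - g*(4 + I) + 4*I)/(g^2 - I*g + 2)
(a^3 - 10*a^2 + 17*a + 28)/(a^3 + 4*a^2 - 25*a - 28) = (a - 7)/(a + 7)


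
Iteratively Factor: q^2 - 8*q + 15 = (q - 3)*(q - 5)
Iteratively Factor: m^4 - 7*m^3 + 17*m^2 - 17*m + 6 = (m - 1)*(m^3 - 6*m^2 + 11*m - 6) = (m - 3)*(m - 1)*(m^2 - 3*m + 2) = (m - 3)*(m - 1)^2*(m - 2)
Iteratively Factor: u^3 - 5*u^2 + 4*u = (u - 1)*(u^2 - 4*u) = (u - 4)*(u - 1)*(u)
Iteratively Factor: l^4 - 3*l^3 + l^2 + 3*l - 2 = (l + 1)*(l^3 - 4*l^2 + 5*l - 2) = (l - 1)*(l + 1)*(l^2 - 3*l + 2) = (l - 1)^2*(l + 1)*(l - 2)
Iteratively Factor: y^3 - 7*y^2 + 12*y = (y - 3)*(y^2 - 4*y) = (y - 4)*(y - 3)*(y)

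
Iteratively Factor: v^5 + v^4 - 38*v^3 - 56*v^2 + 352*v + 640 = (v + 2)*(v^4 - v^3 - 36*v^2 + 16*v + 320) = (v + 2)*(v + 4)*(v^3 - 5*v^2 - 16*v + 80) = (v + 2)*(v + 4)^2*(v^2 - 9*v + 20) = (v - 4)*(v + 2)*(v + 4)^2*(v - 5)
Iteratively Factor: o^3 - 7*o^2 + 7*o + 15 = (o + 1)*(o^2 - 8*o + 15) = (o - 3)*(o + 1)*(o - 5)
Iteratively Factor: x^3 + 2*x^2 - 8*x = (x + 4)*(x^2 - 2*x) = x*(x + 4)*(x - 2)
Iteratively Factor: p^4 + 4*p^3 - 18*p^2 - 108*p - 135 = (p + 3)*(p^3 + p^2 - 21*p - 45) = (p - 5)*(p + 3)*(p^2 + 6*p + 9) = (p - 5)*(p + 3)^2*(p + 3)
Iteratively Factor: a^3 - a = (a + 1)*(a^2 - a) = a*(a + 1)*(a - 1)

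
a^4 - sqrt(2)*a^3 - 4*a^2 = a^2*(a - 2*sqrt(2))*(a + sqrt(2))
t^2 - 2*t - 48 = (t - 8)*(t + 6)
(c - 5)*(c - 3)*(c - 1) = c^3 - 9*c^2 + 23*c - 15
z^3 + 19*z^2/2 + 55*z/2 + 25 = (z + 2)*(z + 5/2)*(z + 5)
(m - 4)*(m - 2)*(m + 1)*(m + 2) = m^4 - 3*m^3 - 8*m^2 + 12*m + 16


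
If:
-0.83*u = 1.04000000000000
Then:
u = -1.25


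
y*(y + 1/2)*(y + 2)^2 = y^4 + 9*y^3/2 + 6*y^2 + 2*y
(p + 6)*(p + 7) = p^2 + 13*p + 42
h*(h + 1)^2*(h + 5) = h^4 + 7*h^3 + 11*h^2 + 5*h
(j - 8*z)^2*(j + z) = j^3 - 15*j^2*z + 48*j*z^2 + 64*z^3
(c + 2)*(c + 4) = c^2 + 6*c + 8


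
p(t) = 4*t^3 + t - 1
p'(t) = 12*t^2 + 1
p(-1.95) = -32.61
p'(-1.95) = 46.63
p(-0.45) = -1.81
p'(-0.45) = 3.43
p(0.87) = 2.50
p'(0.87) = 10.08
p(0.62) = 0.57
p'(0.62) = 5.61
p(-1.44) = -14.38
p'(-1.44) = 25.88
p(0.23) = -0.72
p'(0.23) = 1.63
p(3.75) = 213.69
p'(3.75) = 169.75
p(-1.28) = -10.67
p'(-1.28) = 20.66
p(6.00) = 869.00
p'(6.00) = 433.00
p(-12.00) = -6925.00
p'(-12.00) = 1729.00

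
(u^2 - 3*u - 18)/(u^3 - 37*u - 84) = (u - 6)/(u^2 - 3*u - 28)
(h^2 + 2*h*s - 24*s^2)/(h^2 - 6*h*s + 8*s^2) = (-h - 6*s)/(-h + 2*s)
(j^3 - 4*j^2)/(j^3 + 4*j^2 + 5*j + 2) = j^2*(j - 4)/(j^3 + 4*j^2 + 5*j + 2)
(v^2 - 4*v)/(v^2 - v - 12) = v/(v + 3)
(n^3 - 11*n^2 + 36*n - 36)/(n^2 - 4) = (n^2 - 9*n + 18)/(n + 2)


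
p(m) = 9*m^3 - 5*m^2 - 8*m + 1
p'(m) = 27*m^2 - 10*m - 8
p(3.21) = 221.48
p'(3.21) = 238.11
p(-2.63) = -176.27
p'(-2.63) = 205.06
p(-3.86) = -560.23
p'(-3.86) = 432.89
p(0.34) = -1.94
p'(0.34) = -8.28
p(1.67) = 15.61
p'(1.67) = 50.60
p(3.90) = 427.62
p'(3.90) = 363.67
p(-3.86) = -560.23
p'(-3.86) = 432.89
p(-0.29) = 2.68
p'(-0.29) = -2.83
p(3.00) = 175.00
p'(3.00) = 205.00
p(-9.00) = -6893.00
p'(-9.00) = 2269.00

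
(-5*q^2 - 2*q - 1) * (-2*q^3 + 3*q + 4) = 10*q^5 + 4*q^4 - 13*q^3 - 26*q^2 - 11*q - 4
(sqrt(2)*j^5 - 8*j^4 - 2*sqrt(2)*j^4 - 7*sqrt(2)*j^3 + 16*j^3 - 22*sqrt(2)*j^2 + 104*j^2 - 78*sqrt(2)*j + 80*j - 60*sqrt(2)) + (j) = sqrt(2)*j^5 - 8*j^4 - 2*sqrt(2)*j^4 - 7*sqrt(2)*j^3 + 16*j^3 - 22*sqrt(2)*j^2 + 104*j^2 - 78*sqrt(2)*j + 81*j - 60*sqrt(2)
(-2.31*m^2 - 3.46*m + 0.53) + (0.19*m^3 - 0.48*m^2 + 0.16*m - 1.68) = 0.19*m^3 - 2.79*m^2 - 3.3*m - 1.15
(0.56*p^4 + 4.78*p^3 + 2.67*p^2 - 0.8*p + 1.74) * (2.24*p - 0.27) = 1.2544*p^5 + 10.556*p^4 + 4.6902*p^3 - 2.5129*p^2 + 4.1136*p - 0.4698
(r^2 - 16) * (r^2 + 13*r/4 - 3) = r^4 + 13*r^3/4 - 19*r^2 - 52*r + 48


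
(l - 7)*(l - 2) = l^2 - 9*l + 14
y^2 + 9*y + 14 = (y + 2)*(y + 7)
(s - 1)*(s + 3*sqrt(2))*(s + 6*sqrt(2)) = s^3 - s^2 + 9*sqrt(2)*s^2 - 9*sqrt(2)*s + 36*s - 36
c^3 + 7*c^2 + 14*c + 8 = (c + 1)*(c + 2)*(c + 4)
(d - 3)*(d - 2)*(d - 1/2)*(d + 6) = d^4 + d^3/2 - 49*d^2/2 + 48*d - 18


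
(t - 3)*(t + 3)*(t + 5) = t^3 + 5*t^2 - 9*t - 45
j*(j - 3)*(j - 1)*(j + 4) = j^4 - 13*j^2 + 12*j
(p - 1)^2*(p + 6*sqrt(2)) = p^3 - 2*p^2 + 6*sqrt(2)*p^2 - 12*sqrt(2)*p + p + 6*sqrt(2)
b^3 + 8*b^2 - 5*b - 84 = (b - 3)*(b + 4)*(b + 7)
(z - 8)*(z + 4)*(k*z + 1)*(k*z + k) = k^2*z^4 - 3*k^2*z^3 - 36*k^2*z^2 - 32*k^2*z + k*z^3 - 3*k*z^2 - 36*k*z - 32*k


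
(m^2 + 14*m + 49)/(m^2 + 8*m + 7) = (m + 7)/(m + 1)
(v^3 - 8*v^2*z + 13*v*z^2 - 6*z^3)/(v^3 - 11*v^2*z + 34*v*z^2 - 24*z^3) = (-v + z)/(-v + 4*z)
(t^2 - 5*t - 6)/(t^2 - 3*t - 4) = (t - 6)/(t - 4)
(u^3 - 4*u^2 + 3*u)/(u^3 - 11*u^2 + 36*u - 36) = u*(u - 1)/(u^2 - 8*u + 12)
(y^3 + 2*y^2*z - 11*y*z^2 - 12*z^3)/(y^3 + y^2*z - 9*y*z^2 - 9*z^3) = (y + 4*z)/(y + 3*z)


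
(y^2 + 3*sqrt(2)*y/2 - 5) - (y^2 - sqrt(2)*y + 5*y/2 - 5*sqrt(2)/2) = -5*y/2 + 5*sqrt(2)*y/2 - 5 + 5*sqrt(2)/2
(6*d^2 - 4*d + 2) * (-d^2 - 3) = -6*d^4 + 4*d^3 - 20*d^2 + 12*d - 6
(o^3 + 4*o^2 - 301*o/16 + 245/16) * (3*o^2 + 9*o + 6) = 3*o^5 + 21*o^4 - 231*o^3/16 - 795*o^2/8 + 399*o/16 + 735/8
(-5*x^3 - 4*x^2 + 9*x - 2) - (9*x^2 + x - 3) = -5*x^3 - 13*x^2 + 8*x + 1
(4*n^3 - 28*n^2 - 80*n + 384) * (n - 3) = 4*n^4 - 40*n^3 + 4*n^2 + 624*n - 1152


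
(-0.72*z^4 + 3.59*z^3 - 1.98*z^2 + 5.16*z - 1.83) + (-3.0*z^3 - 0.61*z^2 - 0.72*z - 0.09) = -0.72*z^4 + 0.59*z^3 - 2.59*z^2 + 4.44*z - 1.92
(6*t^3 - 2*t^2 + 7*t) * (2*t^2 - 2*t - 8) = 12*t^5 - 16*t^4 - 30*t^3 + 2*t^2 - 56*t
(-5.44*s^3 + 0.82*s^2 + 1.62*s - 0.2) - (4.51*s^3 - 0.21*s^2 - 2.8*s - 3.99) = -9.95*s^3 + 1.03*s^2 + 4.42*s + 3.79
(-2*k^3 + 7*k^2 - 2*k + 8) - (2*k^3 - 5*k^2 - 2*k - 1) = -4*k^3 + 12*k^2 + 9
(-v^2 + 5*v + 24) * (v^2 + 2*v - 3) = -v^4 + 3*v^3 + 37*v^2 + 33*v - 72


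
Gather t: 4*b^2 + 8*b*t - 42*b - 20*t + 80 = 4*b^2 - 42*b + t*(8*b - 20) + 80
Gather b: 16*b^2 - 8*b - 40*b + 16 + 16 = 16*b^2 - 48*b + 32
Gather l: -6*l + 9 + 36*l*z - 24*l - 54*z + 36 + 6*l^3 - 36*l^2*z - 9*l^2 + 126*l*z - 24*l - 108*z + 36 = 6*l^3 + l^2*(-36*z - 9) + l*(162*z - 54) - 162*z + 81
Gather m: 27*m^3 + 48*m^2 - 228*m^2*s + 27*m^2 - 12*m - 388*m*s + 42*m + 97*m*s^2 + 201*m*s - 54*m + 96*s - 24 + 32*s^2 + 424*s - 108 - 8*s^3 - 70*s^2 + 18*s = 27*m^3 + m^2*(75 - 228*s) + m*(97*s^2 - 187*s - 24) - 8*s^3 - 38*s^2 + 538*s - 132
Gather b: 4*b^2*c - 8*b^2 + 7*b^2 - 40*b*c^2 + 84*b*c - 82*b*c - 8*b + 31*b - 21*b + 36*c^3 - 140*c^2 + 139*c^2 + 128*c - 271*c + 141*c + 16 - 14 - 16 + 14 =b^2*(4*c - 1) + b*(-40*c^2 + 2*c + 2) + 36*c^3 - c^2 - 2*c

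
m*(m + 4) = m^2 + 4*m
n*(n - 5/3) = n^2 - 5*n/3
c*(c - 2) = c^2 - 2*c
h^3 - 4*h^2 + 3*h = h*(h - 3)*(h - 1)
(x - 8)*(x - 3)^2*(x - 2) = x^4 - 16*x^3 + 85*x^2 - 186*x + 144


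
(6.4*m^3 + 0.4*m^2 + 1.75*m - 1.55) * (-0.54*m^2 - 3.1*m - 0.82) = -3.456*m^5 - 20.056*m^4 - 7.433*m^3 - 4.916*m^2 + 3.37*m + 1.271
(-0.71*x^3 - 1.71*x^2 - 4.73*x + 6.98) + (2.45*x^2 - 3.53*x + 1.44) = -0.71*x^3 + 0.74*x^2 - 8.26*x + 8.42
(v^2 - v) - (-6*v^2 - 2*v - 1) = 7*v^2 + v + 1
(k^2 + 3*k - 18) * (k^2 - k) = k^4 + 2*k^3 - 21*k^2 + 18*k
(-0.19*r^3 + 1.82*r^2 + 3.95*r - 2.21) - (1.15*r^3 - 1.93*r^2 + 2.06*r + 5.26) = -1.34*r^3 + 3.75*r^2 + 1.89*r - 7.47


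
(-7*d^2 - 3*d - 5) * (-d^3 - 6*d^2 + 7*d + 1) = 7*d^5 + 45*d^4 - 26*d^3 + 2*d^2 - 38*d - 5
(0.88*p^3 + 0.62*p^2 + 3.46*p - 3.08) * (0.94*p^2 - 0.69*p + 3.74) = 0.8272*p^5 - 0.0244*p^4 + 6.1158*p^3 - 2.9638*p^2 + 15.0656*p - 11.5192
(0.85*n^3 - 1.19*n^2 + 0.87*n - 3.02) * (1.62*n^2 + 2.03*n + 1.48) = 1.377*n^5 - 0.2023*n^4 + 0.2517*n^3 - 4.8875*n^2 - 4.843*n - 4.4696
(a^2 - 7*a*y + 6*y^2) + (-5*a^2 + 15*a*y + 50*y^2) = -4*a^2 + 8*a*y + 56*y^2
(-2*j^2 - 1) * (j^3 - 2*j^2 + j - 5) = -2*j^5 + 4*j^4 - 3*j^3 + 12*j^2 - j + 5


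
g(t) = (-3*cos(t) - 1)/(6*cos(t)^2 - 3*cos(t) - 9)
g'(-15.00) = 1.55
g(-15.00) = -0.39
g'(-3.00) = 187.89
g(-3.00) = -13.18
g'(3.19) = 4701.81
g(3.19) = -113.68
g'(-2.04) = 0.48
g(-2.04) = -0.06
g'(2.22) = -0.75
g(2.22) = -0.16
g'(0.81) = -0.44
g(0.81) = 0.37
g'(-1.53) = 0.30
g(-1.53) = 0.12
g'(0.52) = -0.47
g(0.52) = 0.51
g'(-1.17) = 0.34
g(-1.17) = 0.23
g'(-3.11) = 16913.77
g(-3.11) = -267.05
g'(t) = (12*sin(t)*cos(t) - 3*sin(t))*(-3*cos(t) - 1)/(6*cos(t)^2 - 3*cos(t) - 9)^2 + 3*sin(t)/(6*cos(t)^2 - 3*cos(t) - 9)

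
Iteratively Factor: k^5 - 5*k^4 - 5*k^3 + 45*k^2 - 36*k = (k + 3)*(k^4 - 8*k^3 + 19*k^2 - 12*k) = (k - 3)*(k + 3)*(k^3 - 5*k^2 + 4*k) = (k - 3)*(k - 1)*(k + 3)*(k^2 - 4*k) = (k - 4)*(k - 3)*(k - 1)*(k + 3)*(k)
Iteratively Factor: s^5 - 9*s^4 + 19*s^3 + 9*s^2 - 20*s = (s - 1)*(s^4 - 8*s^3 + 11*s^2 + 20*s) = (s - 4)*(s - 1)*(s^3 - 4*s^2 - 5*s) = s*(s - 4)*(s - 1)*(s^2 - 4*s - 5) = s*(s - 4)*(s - 1)*(s + 1)*(s - 5)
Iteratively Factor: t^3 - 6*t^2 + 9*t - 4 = (t - 1)*(t^2 - 5*t + 4) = (t - 1)^2*(t - 4)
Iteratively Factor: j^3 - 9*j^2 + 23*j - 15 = (j - 3)*(j^2 - 6*j + 5) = (j - 3)*(j - 1)*(j - 5)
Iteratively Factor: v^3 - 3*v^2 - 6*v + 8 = (v - 4)*(v^2 + v - 2) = (v - 4)*(v + 2)*(v - 1)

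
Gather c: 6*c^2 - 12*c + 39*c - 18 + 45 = 6*c^2 + 27*c + 27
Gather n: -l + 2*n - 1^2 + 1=-l + 2*n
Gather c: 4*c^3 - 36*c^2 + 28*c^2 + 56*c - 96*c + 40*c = 4*c^3 - 8*c^2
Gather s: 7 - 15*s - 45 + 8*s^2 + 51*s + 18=8*s^2 + 36*s - 20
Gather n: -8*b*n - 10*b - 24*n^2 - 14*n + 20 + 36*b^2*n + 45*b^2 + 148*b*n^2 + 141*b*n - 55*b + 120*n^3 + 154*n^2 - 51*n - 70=45*b^2 - 65*b + 120*n^3 + n^2*(148*b + 130) + n*(36*b^2 + 133*b - 65) - 50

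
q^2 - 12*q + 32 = (q - 8)*(q - 4)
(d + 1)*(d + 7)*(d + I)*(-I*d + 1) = -I*d^4 + 2*d^3 - 8*I*d^3 + 16*d^2 - 6*I*d^2 + 14*d + 8*I*d + 7*I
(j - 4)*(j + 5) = j^2 + j - 20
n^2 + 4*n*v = n*(n + 4*v)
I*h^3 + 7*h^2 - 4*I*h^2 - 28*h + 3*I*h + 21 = (h - 3)*(h - 7*I)*(I*h - I)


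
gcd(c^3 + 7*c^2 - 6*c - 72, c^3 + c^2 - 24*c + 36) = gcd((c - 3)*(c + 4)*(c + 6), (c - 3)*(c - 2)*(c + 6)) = c^2 + 3*c - 18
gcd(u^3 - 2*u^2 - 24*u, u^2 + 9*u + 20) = u + 4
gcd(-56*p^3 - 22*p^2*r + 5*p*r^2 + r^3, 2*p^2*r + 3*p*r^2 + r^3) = 2*p + r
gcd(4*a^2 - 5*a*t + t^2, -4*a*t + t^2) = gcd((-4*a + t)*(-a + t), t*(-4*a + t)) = -4*a + t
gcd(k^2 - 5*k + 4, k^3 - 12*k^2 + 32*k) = k - 4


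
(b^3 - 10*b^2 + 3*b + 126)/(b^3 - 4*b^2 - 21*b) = (b - 6)/b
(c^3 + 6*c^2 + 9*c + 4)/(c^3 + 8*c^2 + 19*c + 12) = (c + 1)/(c + 3)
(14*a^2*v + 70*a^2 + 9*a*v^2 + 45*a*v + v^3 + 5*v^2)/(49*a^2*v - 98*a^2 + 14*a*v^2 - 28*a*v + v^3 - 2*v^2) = (2*a*v + 10*a + v^2 + 5*v)/(7*a*v - 14*a + v^2 - 2*v)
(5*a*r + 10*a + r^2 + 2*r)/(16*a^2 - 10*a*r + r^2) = (5*a*r + 10*a + r^2 + 2*r)/(16*a^2 - 10*a*r + r^2)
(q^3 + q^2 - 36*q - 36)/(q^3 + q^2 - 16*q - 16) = (q^2 - 36)/(q^2 - 16)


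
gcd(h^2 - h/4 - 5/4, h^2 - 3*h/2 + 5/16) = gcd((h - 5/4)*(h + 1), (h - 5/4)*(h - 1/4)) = h - 5/4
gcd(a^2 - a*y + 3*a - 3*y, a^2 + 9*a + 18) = a + 3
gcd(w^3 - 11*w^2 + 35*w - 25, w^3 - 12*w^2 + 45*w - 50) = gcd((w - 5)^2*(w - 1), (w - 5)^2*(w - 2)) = w^2 - 10*w + 25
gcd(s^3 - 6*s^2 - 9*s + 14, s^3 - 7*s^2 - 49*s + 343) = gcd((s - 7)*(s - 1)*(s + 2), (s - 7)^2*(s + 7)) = s - 7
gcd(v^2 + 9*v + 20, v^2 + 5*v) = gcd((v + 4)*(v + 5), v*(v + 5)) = v + 5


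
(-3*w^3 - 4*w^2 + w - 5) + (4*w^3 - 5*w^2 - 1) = w^3 - 9*w^2 + w - 6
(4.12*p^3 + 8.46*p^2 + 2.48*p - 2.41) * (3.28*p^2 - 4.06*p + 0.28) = 13.5136*p^5 + 11.0216*p^4 - 25.0596*p^3 - 15.6048*p^2 + 10.479*p - 0.6748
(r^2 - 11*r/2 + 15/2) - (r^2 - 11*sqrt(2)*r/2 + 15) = -11*r/2 + 11*sqrt(2)*r/2 - 15/2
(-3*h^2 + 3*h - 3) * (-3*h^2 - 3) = 9*h^4 - 9*h^3 + 18*h^2 - 9*h + 9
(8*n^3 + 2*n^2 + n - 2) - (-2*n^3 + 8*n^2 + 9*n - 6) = 10*n^3 - 6*n^2 - 8*n + 4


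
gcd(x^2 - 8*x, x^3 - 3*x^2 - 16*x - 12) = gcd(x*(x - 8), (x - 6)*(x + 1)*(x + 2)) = 1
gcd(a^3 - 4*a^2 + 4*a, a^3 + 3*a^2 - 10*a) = a^2 - 2*a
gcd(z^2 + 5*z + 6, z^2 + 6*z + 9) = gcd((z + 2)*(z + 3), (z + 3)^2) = z + 3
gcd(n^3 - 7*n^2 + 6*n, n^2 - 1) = n - 1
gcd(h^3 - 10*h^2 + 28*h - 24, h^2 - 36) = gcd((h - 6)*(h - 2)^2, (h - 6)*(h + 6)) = h - 6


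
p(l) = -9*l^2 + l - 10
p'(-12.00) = 217.00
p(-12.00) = -1318.00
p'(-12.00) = 217.00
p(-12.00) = -1318.00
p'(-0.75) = 14.50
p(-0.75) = -15.81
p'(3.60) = -63.80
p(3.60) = -123.04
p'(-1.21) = 22.78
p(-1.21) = -24.39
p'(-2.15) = 39.70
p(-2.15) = -53.75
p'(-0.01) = 1.18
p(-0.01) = -10.01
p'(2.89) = -51.02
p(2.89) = -82.28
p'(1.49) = -25.82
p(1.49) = -28.49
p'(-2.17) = 40.06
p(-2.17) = -54.55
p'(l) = 1 - 18*l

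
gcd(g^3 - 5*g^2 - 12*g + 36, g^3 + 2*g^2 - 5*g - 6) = g^2 + g - 6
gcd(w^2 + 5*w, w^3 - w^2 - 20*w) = w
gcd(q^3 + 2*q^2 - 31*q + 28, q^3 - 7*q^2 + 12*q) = q - 4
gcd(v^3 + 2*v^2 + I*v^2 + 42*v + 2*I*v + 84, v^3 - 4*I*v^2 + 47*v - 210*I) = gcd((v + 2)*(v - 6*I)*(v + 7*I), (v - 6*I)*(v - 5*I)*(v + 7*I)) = v^2 + I*v + 42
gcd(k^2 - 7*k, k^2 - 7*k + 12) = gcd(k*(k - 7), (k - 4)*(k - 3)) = 1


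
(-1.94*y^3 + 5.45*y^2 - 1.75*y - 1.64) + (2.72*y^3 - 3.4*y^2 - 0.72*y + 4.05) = 0.78*y^3 + 2.05*y^2 - 2.47*y + 2.41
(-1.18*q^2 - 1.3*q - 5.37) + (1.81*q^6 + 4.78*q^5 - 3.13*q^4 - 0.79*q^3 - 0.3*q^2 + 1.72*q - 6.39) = 1.81*q^6 + 4.78*q^5 - 3.13*q^4 - 0.79*q^3 - 1.48*q^2 + 0.42*q - 11.76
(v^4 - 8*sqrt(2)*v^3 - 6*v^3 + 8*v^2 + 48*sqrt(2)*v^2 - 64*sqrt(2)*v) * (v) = v^5 - 8*sqrt(2)*v^4 - 6*v^4 + 8*v^3 + 48*sqrt(2)*v^3 - 64*sqrt(2)*v^2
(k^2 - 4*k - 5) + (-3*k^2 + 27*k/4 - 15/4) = -2*k^2 + 11*k/4 - 35/4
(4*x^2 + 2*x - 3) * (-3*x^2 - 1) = -12*x^4 - 6*x^3 + 5*x^2 - 2*x + 3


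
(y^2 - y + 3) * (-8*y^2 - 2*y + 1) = -8*y^4 + 6*y^3 - 21*y^2 - 7*y + 3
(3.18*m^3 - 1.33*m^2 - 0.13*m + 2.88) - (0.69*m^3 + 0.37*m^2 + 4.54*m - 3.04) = 2.49*m^3 - 1.7*m^2 - 4.67*m + 5.92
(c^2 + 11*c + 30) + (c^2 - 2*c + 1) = 2*c^2 + 9*c + 31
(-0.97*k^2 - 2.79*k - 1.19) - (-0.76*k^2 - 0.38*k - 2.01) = -0.21*k^2 - 2.41*k + 0.82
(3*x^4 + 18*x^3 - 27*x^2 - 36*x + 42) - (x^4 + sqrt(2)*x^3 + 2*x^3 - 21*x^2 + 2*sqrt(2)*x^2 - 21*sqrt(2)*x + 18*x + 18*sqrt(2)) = 2*x^4 - sqrt(2)*x^3 + 16*x^3 - 6*x^2 - 2*sqrt(2)*x^2 - 54*x + 21*sqrt(2)*x - 18*sqrt(2) + 42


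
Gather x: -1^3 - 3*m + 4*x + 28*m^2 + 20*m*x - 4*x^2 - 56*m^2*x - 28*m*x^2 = 28*m^2 - 3*m + x^2*(-28*m - 4) + x*(-56*m^2 + 20*m + 4) - 1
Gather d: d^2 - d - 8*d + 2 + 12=d^2 - 9*d + 14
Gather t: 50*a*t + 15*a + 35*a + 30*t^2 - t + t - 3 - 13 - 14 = 50*a*t + 50*a + 30*t^2 - 30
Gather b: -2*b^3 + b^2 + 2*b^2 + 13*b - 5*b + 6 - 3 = -2*b^3 + 3*b^2 + 8*b + 3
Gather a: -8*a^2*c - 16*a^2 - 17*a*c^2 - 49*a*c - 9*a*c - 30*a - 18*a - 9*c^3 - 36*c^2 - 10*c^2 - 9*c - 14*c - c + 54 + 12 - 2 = a^2*(-8*c - 16) + a*(-17*c^2 - 58*c - 48) - 9*c^3 - 46*c^2 - 24*c + 64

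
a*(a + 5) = a^2 + 5*a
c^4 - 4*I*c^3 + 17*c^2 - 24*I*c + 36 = (c - 6*I)*(c - 2*I)*(c + I)*(c + 3*I)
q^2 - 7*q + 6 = (q - 6)*(q - 1)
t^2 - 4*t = t*(t - 4)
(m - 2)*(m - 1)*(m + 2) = m^3 - m^2 - 4*m + 4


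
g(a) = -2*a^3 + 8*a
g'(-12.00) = -856.00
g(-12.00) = 3360.00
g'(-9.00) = -478.00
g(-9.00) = 1386.00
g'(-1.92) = -14.12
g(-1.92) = -1.20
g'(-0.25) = 7.62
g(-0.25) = -1.97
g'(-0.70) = 5.06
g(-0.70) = -4.91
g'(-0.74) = 4.71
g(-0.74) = -5.11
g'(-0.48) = 6.62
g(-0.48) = -3.62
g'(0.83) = 3.87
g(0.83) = 5.50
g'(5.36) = -164.38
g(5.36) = -265.10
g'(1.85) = -12.54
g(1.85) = 2.14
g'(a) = 8 - 6*a^2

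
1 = 1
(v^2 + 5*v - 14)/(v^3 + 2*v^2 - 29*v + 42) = 1/(v - 3)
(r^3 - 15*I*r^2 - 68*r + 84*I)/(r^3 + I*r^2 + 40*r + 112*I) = (r^2 - 8*I*r - 12)/(r^2 + 8*I*r - 16)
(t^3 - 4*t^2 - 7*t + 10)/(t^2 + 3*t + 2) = (t^2 - 6*t + 5)/(t + 1)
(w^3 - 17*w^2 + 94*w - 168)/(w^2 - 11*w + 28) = w - 6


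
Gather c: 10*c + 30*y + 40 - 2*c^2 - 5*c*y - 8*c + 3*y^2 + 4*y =-2*c^2 + c*(2 - 5*y) + 3*y^2 + 34*y + 40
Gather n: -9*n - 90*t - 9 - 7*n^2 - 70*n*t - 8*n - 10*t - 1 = -7*n^2 + n*(-70*t - 17) - 100*t - 10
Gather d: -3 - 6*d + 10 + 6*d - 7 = 0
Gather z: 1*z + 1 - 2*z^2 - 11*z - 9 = -2*z^2 - 10*z - 8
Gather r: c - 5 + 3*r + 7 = c + 3*r + 2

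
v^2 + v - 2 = (v - 1)*(v + 2)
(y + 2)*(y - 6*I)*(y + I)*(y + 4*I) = y^4 + 2*y^3 - I*y^3 + 26*y^2 - 2*I*y^2 + 52*y + 24*I*y + 48*I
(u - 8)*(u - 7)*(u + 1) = u^3 - 14*u^2 + 41*u + 56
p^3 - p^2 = p^2*(p - 1)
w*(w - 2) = w^2 - 2*w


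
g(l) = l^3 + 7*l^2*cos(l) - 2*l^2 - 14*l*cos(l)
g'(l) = -7*l^2*sin(l) + 3*l^2 + 14*l*sin(l) + 14*l*cos(l) - 4*l - 14*cos(l)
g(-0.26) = 3.82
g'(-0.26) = -14.75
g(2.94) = -10.83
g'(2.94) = -16.31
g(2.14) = -0.49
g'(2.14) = -5.19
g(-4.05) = -204.72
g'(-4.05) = -26.36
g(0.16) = -2.08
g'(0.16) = -11.84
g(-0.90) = 9.01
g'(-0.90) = 3.81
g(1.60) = -0.89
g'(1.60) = 5.51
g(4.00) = -4.60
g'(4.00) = 46.93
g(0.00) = 0.00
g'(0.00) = -14.00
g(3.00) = -11.79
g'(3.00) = -15.68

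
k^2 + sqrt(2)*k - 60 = (k - 5*sqrt(2))*(k + 6*sqrt(2))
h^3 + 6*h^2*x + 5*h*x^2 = h*(h + x)*(h + 5*x)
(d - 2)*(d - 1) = d^2 - 3*d + 2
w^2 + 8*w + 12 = (w + 2)*(w + 6)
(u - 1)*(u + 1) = u^2 - 1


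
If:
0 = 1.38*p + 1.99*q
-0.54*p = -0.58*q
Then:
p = 0.00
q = 0.00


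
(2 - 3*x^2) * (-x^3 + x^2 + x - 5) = 3*x^5 - 3*x^4 - 5*x^3 + 17*x^2 + 2*x - 10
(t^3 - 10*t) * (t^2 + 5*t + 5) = t^5 + 5*t^4 - 5*t^3 - 50*t^2 - 50*t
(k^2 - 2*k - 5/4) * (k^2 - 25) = k^4 - 2*k^3 - 105*k^2/4 + 50*k + 125/4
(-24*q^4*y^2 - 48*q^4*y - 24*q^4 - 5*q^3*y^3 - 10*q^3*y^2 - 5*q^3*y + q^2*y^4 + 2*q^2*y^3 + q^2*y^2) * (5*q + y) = -120*q^5*y^2 - 240*q^5*y - 120*q^5 - 49*q^4*y^3 - 98*q^4*y^2 - 49*q^4*y + q^2*y^5 + 2*q^2*y^4 + q^2*y^3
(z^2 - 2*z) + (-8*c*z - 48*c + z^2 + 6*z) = -8*c*z - 48*c + 2*z^2 + 4*z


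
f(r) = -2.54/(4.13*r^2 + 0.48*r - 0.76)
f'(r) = -2.54*(-8.26*r - 0.48)/(4.13*r^2 + 0.48*r - 0.76)^2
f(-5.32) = -0.02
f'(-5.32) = -0.01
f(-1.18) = -0.57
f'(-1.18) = -1.20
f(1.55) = -0.26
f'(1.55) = 0.34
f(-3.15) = -0.07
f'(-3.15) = -0.04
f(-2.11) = -0.15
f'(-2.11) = -0.16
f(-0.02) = 3.31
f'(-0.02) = 1.36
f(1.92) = -0.17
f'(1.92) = 0.18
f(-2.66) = -0.09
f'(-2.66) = -0.07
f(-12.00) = -0.00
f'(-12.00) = -0.00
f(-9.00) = -0.01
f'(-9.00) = -0.00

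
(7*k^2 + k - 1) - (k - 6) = 7*k^2 + 5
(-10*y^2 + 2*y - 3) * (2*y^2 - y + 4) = -20*y^4 + 14*y^3 - 48*y^2 + 11*y - 12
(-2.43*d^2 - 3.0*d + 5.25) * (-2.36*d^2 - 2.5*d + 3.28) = 5.7348*d^4 + 13.155*d^3 - 12.8604*d^2 - 22.965*d + 17.22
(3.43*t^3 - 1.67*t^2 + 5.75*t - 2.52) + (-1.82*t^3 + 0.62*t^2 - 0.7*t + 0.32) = 1.61*t^3 - 1.05*t^2 + 5.05*t - 2.2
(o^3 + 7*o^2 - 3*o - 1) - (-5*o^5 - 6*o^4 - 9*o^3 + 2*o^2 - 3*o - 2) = 5*o^5 + 6*o^4 + 10*o^3 + 5*o^2 + 1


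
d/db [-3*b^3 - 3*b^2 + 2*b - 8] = -9*b^2 - 6*b + 2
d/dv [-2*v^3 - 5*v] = -6*v^2 - 5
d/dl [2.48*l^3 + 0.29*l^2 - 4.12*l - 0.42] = 7.44*l^2 + 0.58*l - 4.12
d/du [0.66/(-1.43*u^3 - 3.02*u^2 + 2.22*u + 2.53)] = (2.8314*u^2 + 3.9864*u - 1.4652)/(1.43*u^3 + 3.02*u^2 - 2.22*u - 2.53)^2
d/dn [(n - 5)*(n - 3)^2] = (n - 3)*(3*n - 13)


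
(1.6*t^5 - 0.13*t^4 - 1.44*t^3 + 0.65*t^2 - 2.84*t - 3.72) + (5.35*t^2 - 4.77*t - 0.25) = 1.6*t^5 - 0.13*t^4 - 1.44*t^3 + 6.0*t^2 - 7.61*t - 3.97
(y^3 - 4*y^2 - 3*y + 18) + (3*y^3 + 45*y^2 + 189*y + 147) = 4*y^3 + 41*y^2 + 186*y + 165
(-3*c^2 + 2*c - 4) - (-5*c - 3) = -3*c^2 + 7*c - 1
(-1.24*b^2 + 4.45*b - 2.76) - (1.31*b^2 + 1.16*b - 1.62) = -2.55*b^2 + 3.29*b - 1.14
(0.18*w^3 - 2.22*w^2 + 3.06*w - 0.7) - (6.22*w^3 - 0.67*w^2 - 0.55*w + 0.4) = -6.04*w^3 - 1.55*w^2 + 3.61*w - 1.1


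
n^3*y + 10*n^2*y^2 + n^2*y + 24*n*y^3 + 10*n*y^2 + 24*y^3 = (n + 4*y)*(n + 6*y)*(n*y + y)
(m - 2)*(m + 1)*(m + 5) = m^3 + 4*m^2 - 7*m - 10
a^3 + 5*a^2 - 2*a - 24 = (a - 2)*(a + 3)*(a + 4)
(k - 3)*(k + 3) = k^2 - 9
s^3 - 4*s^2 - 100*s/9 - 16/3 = (s - 6)*(s + 2/3)*(s + 4/3)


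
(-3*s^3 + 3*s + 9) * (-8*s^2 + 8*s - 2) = 24*s^5 - 24*s^4 - 18*s^3 - 48*s^2 + 66*s - 18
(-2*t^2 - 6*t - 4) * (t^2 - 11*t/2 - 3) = -2*t^4 + 5*t^3 + 35*t^2 + 40*t + 12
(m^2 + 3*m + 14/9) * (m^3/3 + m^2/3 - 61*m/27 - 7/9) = m^5/3 + 4*m^4/3 - 20*m^3/27 - 190*m^2/27 - 1421*m/243 - 98/81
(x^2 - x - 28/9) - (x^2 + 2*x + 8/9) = -3*x - 4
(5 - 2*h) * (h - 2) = -2*h^2 + 9*h - 10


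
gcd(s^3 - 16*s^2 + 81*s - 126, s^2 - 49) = s - 7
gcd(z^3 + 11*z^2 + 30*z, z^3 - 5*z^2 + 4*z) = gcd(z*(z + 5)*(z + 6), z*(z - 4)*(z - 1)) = z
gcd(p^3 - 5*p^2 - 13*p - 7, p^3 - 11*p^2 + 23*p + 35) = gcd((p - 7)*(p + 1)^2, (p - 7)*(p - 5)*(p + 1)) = p^2 - 6*p - 7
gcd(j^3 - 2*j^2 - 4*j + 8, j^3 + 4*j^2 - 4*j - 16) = j^2 - 4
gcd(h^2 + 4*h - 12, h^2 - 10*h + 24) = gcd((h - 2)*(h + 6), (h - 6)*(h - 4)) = 1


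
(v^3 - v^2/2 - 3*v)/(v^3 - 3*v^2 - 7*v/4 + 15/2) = 2*v/(2*v - 5)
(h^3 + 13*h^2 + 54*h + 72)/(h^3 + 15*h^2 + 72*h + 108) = (h + 4)/(h + 6)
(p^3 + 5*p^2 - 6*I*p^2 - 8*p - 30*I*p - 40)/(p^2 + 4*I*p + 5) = (p^3 + p^2*(5 - 6*I) + p*(-8 - 30*I) - 40)/(p^2 + 4*I*p + 5)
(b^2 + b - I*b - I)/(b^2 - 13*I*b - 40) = (-b^2 - b + I*b + I)/(-b^2 + 13*I*b + 40)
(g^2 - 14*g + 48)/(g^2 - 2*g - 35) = (-g^2 + 14*g - 48)/(-g^2 + 2*g + 35)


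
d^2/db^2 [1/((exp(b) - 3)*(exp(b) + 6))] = (4*exp(3*b) + 9*exp(2*b) + 81*exp(b) + 54)*exp(b)/(exp(6*b) + 9*exp(5*b) - 27*exp(4*b) - 297*exp(3*b) + 486*exp(2*b) + 2916*exp(b) - 5832)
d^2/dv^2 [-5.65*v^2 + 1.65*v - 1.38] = -11.3000000000000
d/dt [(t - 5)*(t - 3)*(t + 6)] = 3*t^2 - 4*t - 33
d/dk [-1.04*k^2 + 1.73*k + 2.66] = 1.73 - 2.08*k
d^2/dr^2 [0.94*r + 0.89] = 0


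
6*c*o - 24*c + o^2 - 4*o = (6*c + o)*(o - 4)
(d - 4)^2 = d^2 - 8*d + 16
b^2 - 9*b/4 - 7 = (b - 4)*(b + 7/4)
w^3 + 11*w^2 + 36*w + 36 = (w + 2)*(w + 3)*(w + 6)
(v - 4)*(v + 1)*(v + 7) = v^3 + 4*v^2 - 25*v - 28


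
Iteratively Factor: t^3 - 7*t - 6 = (t - 3)*(t^2 + 3*t + 2) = (t - 3)*(t + 1)*(t + 2)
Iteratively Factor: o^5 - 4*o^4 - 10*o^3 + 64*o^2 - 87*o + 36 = (o - 3)*(o^4 - o^3 - 13*o^2 + 25*o - 12) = (o - 3)*(o + 4)*(o^3 - 5*o^2 + 7*o - 3) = (o - 3)*(o - 1)*(o + 4)*(o^2 - 4*o + 3) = (o - 3)^2*(o - 1)*(o + 4)*(o - 1)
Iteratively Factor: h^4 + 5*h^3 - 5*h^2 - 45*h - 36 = (h + 4)*(h^3 + h^2 - 9*h - 9) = (h + 3)*(h + 4)*(h^2 - 2*h - 3) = (h + 1)*(h + 3)*(h + 4)*(h - 3)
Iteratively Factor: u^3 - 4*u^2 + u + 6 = (u + 1)*(u^2 - 5*u + 6) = (u - 2)*(u + 1)*(u - 3)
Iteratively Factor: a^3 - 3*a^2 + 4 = (a - 2)*(a^2 - a - 2) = (a - 2)^2*(a + 1)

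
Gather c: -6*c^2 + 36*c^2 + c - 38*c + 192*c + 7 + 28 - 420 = 30*c^2 + 155*c - 385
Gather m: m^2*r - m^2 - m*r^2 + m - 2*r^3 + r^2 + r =m^2*(r - 1) + m*(1 - r^2) - 2*r^3 + r^2 + r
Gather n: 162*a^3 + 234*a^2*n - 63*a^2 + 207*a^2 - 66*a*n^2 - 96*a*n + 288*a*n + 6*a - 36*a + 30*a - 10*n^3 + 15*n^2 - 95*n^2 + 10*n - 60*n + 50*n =162*a^3 + 144*a^2 - 10*n^3 + n^2*(-66*a - 80) + n*(234*a^2 + 192*a)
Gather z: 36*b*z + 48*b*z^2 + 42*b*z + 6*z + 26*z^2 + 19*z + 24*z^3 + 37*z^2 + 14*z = 24*z^3 + z^2*(48*b + 63) + z*(78*b + 39)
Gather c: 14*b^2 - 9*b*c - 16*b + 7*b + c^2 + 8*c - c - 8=14*b^2 - 9*b + c^2 + c*(7 - 9*b) - 8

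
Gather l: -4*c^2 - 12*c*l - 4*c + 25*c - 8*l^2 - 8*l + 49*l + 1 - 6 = -4*c^2 + 21*c - 8*l^2 + l*(41 - 12*c) - 5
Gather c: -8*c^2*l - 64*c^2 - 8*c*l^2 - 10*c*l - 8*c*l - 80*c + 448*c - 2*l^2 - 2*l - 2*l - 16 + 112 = c^2*(-8*l - 64) + c*(-8*l^2 - 18*l + 368) - 2*l^2 - 4*l + 96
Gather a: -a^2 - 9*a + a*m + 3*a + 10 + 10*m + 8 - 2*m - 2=-a^2 + a*(m - 6) + 8*m + 16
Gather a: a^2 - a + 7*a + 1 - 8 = a^2 + 6*a - 7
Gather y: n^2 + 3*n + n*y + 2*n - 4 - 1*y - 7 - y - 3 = n^2 + 5*n + y*(n - 2) - 14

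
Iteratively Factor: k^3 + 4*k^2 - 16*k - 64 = (k - 4)*(k^2 + 8*k + 16) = (k - 4)*(k + 4)*(k + 4)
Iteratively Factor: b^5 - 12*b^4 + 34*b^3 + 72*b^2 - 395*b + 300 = (b - 4)*(b^4 - 8*b^3 + 2*b^2 + 80*b - 75) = (b - 5)*(b - 4)*(b^3 - 3*b^2 - 13*b + 15) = (b - 5)^2*(b - 4)*(b^2 + 2*b - 3) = (b - 5)^2*(b - 4)*(b - 1)*(b + 3)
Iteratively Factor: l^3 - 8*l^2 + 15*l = (l - 5)*(l^2 - 3*l) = l*(l - 5)*(l - 3)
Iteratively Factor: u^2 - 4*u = (u)*(u - 4)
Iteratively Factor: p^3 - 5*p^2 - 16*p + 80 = (p + 4)*(p^2 - 9*p + 20) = (p - 5)*(p + 4)*(p - 4)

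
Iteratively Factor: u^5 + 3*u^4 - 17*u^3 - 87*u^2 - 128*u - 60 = (u + 2)*(u^4 + u^3 - 19*u^2 - 49*u - 30) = (u - 5)*(u + 2)*(u^3 + 6*u^2 + 11*u + 6) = (u - 5)*(u + 1)*(u + 2)*(u^2 + 5*u + 6) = (u - 5)*(u + 1)*(u + 2)*(u + 3)*(u + 2)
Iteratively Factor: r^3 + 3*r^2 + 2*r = (r + 1)*(r^2 + 2*r) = r*(r + 1)*(r + 2)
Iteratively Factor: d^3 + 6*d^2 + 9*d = (d + 3)*(d^2 + 3*d) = d*(d + 3)*(d + 3)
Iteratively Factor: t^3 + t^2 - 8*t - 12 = (t + 2)*(t^2 - t - 6) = (t + 2)^2*(t - 3)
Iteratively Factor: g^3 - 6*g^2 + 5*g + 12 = (g + 1)*(g^2 - 7*g + 12) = (g - 4)*(g + 1)*(g - 3)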